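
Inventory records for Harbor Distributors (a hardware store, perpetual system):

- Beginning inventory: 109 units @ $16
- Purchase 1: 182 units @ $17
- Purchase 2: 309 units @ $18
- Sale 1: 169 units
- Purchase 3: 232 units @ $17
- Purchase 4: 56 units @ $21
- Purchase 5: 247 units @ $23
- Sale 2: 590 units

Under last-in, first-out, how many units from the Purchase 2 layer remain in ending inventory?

85

Sale 1 (169) [LIFO — newest first]: 169 @ $18 = $3,042
Sale 2 (590) [LIFO — newest first]: 247 @ $23 + 56 @ $21 + 232 @ $17 + 55 @ $18 = $11,791
Total COGS = $3,042 + $11,791 = $14,833
Ending inventory: 109 @ $16 + 182 @ $17 + 85 @ $18 = $6,368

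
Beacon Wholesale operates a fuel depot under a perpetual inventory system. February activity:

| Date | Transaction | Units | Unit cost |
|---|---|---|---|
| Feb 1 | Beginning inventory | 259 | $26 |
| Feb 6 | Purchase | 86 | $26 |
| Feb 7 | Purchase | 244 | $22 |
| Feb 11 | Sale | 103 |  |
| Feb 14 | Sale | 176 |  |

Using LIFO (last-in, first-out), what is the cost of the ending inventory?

Ending inventory = $8,060

Feb 11, 103 sold [LIFO — newest first]: 103 @ $22 = $2,266
Feb 14, 176 sold [LIFO — newest first]: 141 @ $22 + 35 @ $26 = $4,012
Total COGS = $2,266 + $4,012 = $6,278
Ending inventory: 259 @ $26 + 51 @ $26 = $8,060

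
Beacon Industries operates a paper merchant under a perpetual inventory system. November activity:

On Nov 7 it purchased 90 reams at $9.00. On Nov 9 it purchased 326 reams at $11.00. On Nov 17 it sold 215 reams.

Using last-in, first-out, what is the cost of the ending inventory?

Nov 17, 215 sold [LIFO — newest first]: 215 @ $11.00 = $2,365.00
Ending inventory: 90 @ $9.00 + 111 @ $11.00 = $2,031.00
Check: goods available $4,396.00 = COGS $2,365.00 + ending $2,031.00

Ending inventory = $2,031.00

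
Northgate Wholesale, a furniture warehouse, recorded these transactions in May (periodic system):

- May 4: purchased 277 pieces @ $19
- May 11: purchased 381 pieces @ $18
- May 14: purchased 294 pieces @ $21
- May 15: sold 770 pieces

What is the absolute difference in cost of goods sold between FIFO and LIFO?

FIFO COGS: 277 @ $19 + 381 @ $18 + 112 @ $21 = $14,473
LIFO COGS: 294 @ $21 + 381 @ $18 + 95 @ $19 = $14,837
Difference = |$14,473 − $14,837| = $364

$364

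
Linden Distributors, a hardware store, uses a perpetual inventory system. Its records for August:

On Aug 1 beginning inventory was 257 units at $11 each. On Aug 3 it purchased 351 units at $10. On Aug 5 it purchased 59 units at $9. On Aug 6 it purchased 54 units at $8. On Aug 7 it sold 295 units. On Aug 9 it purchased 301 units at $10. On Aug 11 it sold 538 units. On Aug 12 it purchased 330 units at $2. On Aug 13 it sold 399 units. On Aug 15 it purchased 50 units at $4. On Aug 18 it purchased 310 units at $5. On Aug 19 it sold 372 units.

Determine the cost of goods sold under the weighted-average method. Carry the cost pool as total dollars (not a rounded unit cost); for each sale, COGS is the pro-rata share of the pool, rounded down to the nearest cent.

COGS = $12,192.87

After Aug 1: 257 on hand, pool $2,827.00 (≈ $11.0000 each)
After Aug 3: 608 on hand, pool $6,337.00 (≈ $10.4227 each)
After Aug 5: 667 on hand, pool $6,868.00 (≈ $10.2969 each)
After Aug 6: 721 on hand, pool $7,300.00 (≈ $10.1248 each)
Aug 7, sell 295: 295/721 × $7,300.00 → $2,986.82
After Aug 9: 727 on hand, pool $7,323.18 (≈ $10.0731 each)
Aug 11, sell 538: 538/727 × $7,323.18 → $5,419.35
After Aug 12: 519 on hand, pool $2,563.83 (≈ $4.9399 each)
Aug 13, sell 399: 399/519 × $2,563.83 → $1,971.03
After Aug 15: 170 on hand, pool $792.80 (≈ $4.6635 each)
After Aug 18: 480 on hand, pool $2,342.80 (≈ $4.8808 each)
Aug 19, sell 372: 372/480 × $2,342.80 → $1,815.67
Total COGS = $2,986.82 + $5,419.35 + $1,971.03 + $1,815.67 = $12,192.87
Ending inventory (cost pool remaining) = $527.13
Check: goods available $12,720.00 = COGS $12,192.87 + ending $527.13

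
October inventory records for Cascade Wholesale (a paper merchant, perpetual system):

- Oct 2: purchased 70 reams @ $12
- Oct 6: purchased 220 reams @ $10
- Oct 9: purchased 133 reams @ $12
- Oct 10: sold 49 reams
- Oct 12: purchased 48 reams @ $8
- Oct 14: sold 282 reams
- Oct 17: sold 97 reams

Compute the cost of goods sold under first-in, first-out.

Oct 10, 49 sold [FIFO — oldest first]: 49 @ $12 = $588
Oct 14, 282 sold [FIFO — oldest first]: 21 @ $12 + 220 @ $10 + 41 @ $12 = $2,944
Oct 17, 97 sold [FIFO — oldest first]: 92 @ $12 + 5 @ $8 = $1,144
Total COGS = $588 + $2,944 + $1,144 = $4,676
Ending inventory: 43 @ $8 = $344
Check: goods available $5,020 = COGS $4,676 + ending $344

COGS = $4,676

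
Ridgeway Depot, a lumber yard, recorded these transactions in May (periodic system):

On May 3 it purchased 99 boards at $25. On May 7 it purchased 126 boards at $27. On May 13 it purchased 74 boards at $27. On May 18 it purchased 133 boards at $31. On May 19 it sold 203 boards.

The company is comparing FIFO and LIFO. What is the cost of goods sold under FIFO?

FIFO COGS: 99 @ $25 + 104 @ $27 = $5,283
LIFO COGS: 133 @ $31 + 70 @ $27 = $6,013

COGS = $5,283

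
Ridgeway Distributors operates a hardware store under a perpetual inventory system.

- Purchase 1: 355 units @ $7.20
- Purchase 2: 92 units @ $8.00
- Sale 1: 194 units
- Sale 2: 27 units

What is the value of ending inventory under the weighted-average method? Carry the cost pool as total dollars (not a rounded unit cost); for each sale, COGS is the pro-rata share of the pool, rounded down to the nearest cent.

After Purchase 1: 355 on hand, pool $2,556.00 (≈ $7.2000 each)
After Purchase 2: 447 on hand, pool $3,292.00 (≈ $7.3647 each)
Sale 1, sell 194: 194/447 × $3,292.00 → $1,428.74
Sale 2, sell 27: 27/253 × $1,863.26 → $198.84
Total COGS = $1,428.74 + $198.84 = $1,627.58
Ending inventory (cost pool remaining) = $1,664.42
Check: goods available $3,292.00 = COGS $1,627.58 + ending $1,664.42

Ending inventory = $1,664.42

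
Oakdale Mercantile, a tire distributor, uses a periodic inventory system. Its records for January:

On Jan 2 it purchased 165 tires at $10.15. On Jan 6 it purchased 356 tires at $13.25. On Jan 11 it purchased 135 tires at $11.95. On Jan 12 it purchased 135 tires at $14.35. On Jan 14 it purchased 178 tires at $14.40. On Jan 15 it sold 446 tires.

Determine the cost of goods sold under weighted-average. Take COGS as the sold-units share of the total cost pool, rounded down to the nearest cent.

Jan 15, sell 446: 446/969 × $12,505.45 → $5,755.86
Ending inventory (cost pool remaining) = $6,749.59

COGS = $5,755.86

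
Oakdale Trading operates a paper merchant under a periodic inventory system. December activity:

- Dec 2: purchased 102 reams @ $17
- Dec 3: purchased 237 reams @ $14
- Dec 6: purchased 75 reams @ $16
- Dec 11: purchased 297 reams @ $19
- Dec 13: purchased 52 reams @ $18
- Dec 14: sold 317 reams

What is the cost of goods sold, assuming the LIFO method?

Dec 14, 317 sold [LIFO — newest first]: 52 @ $18 + 265 @ $19 = $5,971
Ending inventory: 102 @ $17 + 237 @ $14 + 75 @ $16 + 32 @ $19 = $6,860
Check: goods available $12,831 = COGS $5,971 + ending $6,860

COGS = $5,971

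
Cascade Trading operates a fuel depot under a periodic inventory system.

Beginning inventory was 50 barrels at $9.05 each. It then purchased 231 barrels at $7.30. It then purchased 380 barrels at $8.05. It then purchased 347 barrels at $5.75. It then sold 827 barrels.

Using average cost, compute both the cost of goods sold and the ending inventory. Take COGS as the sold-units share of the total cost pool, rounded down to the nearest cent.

COGS = $5,901.44; ending inventory = $1,291.61

Sale 1, sell 827: 827/1008 × $7,193.05 → $5,901.44
Ending inventory (cost pool remaining) = $1,291.61
Check: goods available $7,193.05 = COGS $5,901.44 + ending $1,291.61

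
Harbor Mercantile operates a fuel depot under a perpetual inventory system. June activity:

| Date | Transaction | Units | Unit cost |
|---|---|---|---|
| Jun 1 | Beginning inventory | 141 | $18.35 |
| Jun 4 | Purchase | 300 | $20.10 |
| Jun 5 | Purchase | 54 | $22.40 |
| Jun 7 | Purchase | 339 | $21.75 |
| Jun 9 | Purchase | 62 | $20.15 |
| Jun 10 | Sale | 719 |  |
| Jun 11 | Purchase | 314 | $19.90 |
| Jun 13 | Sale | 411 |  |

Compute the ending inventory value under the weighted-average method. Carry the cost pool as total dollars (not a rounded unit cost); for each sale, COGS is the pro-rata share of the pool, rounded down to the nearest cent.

After Jun 1: 141 on hand, pool $2,587.35 (≈ $18.3500 each)
After Jun 4: 441 on hand, pool $8,617.35 (≈ $19.5405 each)
After Jun 5: 495 on hand, pool $9,826.95 (≈ $19.8524 each)
After Jun 7: 834 on hand, pool $17,200.20 (≈ $20.6237 each)
After Jun 9: 896 on hand, pool $18,449.50 (≈ $20.5910 each)
Jun 10, sell 719: 719/896 × $18,449.50 → $14,804.90
After Jun 11: 491 on hand, pool $9,893.20 (≈ $20.1491 each)
Jun 13, sell 411: 411/491 × $9,893.20 → $8,281.27
Total COGS = $14,804.90 + $8,281.27 = $23,086.17
Ending inventory (cost pool remaining) = $1,611.93
Check: goods available $24,698.10 = COGS $23,086.17 + ending $1,611.93

Ending inventory = $1,611.93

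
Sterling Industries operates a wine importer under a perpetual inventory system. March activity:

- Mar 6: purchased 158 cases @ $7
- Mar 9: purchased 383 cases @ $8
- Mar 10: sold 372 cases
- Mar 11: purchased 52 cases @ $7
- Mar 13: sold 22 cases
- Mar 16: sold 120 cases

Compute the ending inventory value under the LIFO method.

Ending inventory = $553

Mar 10, 372 sold [LIFO — newest first]: 372 @ $8 = $2,976
Mar 13, 22 sold [LIFO — newest first]: 22 @ $7 = $154
Mar 16, 120 sold [LIFO — newest first]: 30 @ $7 + 11 @ $8 + 79 @ $7 = $851
Total COGS = $2,976 + $154 + $851 = $3,981
Ending inventory: 79 @ $7 = $553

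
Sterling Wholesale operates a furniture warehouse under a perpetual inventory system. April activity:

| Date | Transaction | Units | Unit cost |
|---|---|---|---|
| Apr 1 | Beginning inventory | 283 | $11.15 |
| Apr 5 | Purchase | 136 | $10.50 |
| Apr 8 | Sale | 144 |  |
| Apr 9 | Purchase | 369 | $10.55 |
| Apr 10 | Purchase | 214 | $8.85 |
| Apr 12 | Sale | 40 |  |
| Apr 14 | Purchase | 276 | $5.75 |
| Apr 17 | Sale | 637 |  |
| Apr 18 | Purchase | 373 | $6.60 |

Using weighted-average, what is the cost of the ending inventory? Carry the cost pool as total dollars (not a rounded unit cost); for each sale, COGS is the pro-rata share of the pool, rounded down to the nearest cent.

Ending inventory = $6,627.47

After Apr 1: 283 on hand, pool $3,155.45 (≈ $11.1500 each)
After Apr 5: 419 on hand, pool $4,583.45 (≈ $10.9390 each)
Apr 8, sell 144: 144/419 × $4,583.45 → $1,575.21
After Apr 9: 644 on hand, pool $6,901.19 (≈ $10.7161 each)
After Apr 10: 858 on hand, pool $8,795.09 (≈ $10.2507 each)
Apr 12, sell 40: 40/858 × $8,795.09 → $410.02
After Apr 14: 1094 on hand, pool $9,972.07 (≈ $9.1152 each)
Apr 17, sell 637: 637/1094 × $9,972.07 → $5,806.40
After Apr 18: 830 on hand, pool $6,627.47 (≈ $7.9849 each)
Total COGS = $1,575.21 + $410.02 + $5,806.40 = $7,791.63
Ending inventory (cost pool remaining) = $6,627.47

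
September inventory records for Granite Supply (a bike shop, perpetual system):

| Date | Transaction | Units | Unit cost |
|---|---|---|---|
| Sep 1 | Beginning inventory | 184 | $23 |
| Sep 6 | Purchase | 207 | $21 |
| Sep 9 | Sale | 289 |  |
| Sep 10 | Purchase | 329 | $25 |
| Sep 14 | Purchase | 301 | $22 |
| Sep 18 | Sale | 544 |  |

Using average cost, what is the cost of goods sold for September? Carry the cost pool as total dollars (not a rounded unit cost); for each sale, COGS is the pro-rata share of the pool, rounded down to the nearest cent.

After Sep 1: 184 on hand, pool $4,232.00 (≈ $23.0000 each)
After Sep 6: 391 on hand, pool $8,579.00 (≈ $21.9412 each)
Sep 9, sell 289: 289/391 × $8,579.00 → $6,341.00
After Sep 10: 431 on hand, pool $10,463.00 (≈ $24.2761 each)
After Sep 14: 732 on hand, pool $17,085.00 (≈ $23.3402 each)
Sep 18, sell 544: 544/732 × $17,085.00 → $12,697.04
Total COGS = $6,341.00 + $12,697.04 = $19,038.04
Ending inventory (cost pool remaining) = $4,387.96

COGS = $19,038.04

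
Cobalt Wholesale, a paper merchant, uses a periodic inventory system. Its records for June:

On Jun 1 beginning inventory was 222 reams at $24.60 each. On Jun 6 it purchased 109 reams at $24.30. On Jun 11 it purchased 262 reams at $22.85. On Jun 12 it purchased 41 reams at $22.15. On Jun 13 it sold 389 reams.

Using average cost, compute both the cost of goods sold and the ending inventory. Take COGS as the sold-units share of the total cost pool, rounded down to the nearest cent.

Jun 13, sell 389: 389/634 × $15,004.75 → $9,206.38
Ending inventory (cost pool remaining) = $5,798.37

COGS = $9,206.38; ending inventory = $5,798.37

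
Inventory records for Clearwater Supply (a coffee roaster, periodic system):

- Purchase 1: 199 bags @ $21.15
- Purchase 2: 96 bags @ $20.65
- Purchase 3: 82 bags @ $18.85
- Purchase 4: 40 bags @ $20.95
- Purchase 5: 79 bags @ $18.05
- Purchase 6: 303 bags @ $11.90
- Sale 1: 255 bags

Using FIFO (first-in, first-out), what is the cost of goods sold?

Sale 1 (255) [FIFO — oldest first]: 199 @ $21.15 + 56 @ $20.65 = $5,365.25
Ending inventory: 40 @ $20.65 + 82 @ $18.85 + 40 @ $20.95 + 79 @ $18.05 + 303 @ $11.90 = $8,241.35
Check: goods available $13,606.60 = COGS $5,365.25 + ending $8,241.35

COGS = $5,365.25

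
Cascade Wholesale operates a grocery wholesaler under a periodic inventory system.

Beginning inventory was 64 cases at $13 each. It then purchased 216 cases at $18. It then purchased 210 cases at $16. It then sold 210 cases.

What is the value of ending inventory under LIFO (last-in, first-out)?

Ending inventory = $4,720

Sale 1 (210) [LIFO — newest first]: 210 @ $16 = $3,360
Ending inventory: 64 @ $13 + 216 @ $18 = $4,720
Check: goods available $8,080 = COGS $3,360 + ending $4,720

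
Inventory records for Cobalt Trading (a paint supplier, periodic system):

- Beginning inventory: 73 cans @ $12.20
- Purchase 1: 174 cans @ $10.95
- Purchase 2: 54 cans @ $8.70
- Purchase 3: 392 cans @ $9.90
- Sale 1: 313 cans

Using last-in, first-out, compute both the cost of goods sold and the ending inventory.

COGS = $3,098.70; ending inventory = $4,047.80

Sale 1 (313) [LIFO — newest first]: 313 @ $9.90 = $3,098.70
Ending inventory: 73 @ $12.20 + 174 @ $10.95 + 54 @ $8.70 + 79 @ $9.90 = $4,047.80
Check: goods available $7,146.50 = COGS $3,098.70 + ending $4,047.80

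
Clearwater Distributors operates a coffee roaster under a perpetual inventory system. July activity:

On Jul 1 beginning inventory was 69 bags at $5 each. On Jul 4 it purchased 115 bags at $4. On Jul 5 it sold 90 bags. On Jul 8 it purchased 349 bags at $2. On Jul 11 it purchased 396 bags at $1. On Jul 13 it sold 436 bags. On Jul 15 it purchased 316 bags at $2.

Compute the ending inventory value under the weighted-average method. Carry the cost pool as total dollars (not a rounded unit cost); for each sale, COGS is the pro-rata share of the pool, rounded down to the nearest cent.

After Jul 1: 69 on hand, pool $345.00 (≈ $5.0000 each)
After Jul 4: 184 on hand, pool $805.00 (≈ $4.3750 each)
Jul 5, sell 90: 90/184 × $805.00 → $393.75
After Jul 8: 443 on hand, pool $1,109.25 (≈ $2.5040 each)
After Jul 11: 839 on hand, pool $1,505.25 (≈ $1.7941 each)
Jul 13, sell 436: 436/839 × $1,505.25 → $782.22
After Jul 15: 719 on hand, pool $1,355.03 (≈ $1.8846 each)
Total COGS = $393.75 + $782.22 = $1,175.97
Ending inventory (cost pool remaining) = $1,355.03
Check: goods available $2,531.00 = COGS $1,175.97 + ending $1,355.03

Ending inventory = $1,355.03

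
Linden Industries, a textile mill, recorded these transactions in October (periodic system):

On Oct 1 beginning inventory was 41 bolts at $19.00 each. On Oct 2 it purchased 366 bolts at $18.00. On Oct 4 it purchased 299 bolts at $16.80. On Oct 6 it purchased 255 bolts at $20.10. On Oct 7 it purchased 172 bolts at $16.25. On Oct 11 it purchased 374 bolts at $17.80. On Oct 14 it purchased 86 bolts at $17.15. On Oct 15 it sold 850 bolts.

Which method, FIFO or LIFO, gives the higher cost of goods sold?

FIFO COGS: 41 @ $19.00 + 366 @ $18.00 + 299 @ $16.80 + 144 @ $20.10 = $15,284.60
LIFO COGS: 86 @ $17.15 + 374 @ $17.80 + 172 @ $16.25 + 218 @ $20.10 = $15,308.90

LIFO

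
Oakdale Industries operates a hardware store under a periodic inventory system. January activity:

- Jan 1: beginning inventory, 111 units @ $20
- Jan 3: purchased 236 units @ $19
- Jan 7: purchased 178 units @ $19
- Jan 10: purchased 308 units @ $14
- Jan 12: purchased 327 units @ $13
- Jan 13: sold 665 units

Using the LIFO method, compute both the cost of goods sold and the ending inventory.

Jan 13, 665 sold [LIFO — newest first]: 327 @ $13 + 308 @ $14 + 30 @ $19 = $9,133
Ending inventory: 111 @ $20 + 236 @ $19 + 148 @ $19 = $9,516

COGS = $9,133; ending inventory = $9,516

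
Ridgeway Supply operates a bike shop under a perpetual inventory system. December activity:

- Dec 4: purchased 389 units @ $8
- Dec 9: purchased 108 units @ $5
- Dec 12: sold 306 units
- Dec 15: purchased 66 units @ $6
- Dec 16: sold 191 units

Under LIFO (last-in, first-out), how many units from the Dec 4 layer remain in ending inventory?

66

Dec 12, 306 sold [LIFO — newest first]: 108 @ $5 + 198 @ $8 = $2,124
Dec 16, 191 sold [LIFO — newest first]: 66 @ $6 + 125 @ $8 = $1,396
Total COGS = $2,124 + $1,396 = $3,520
Ending inventory: 66 @ $8 = $528
Check: goods available $4,048 = COGS $3,520 + ending $528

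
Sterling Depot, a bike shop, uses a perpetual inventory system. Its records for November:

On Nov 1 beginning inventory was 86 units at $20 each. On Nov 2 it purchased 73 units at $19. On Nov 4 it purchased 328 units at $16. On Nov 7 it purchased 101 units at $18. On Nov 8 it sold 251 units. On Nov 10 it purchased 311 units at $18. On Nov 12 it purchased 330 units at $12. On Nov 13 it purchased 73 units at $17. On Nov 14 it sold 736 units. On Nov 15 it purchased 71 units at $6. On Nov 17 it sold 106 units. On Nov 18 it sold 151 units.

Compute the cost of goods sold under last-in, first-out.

Nov 8, 251 sold [LIFO — newest first]: 101 @ $18 + 150 @ $16 = $4,218
Nov 14, 736 sold [LIFO — newest first]: 73 @ $17 + 330 @ $12 + 311 @ $18 + 22 @ $16 = $11,151
Nov 17, 106 sold [LIFO — newest first]: 71 @ $6 + 35 @ $16 = $986
Nov 18, 151 sold [LIFO — newest first]: 121 @ $16 + 30 @ $19 = $2,506
Total COGS = $4,218 + $11,151 + $986 + $2,506 = $18,861
Ending inventory: 86 @ $20 + 43 @ $19 = $2,537

COGS = $18,861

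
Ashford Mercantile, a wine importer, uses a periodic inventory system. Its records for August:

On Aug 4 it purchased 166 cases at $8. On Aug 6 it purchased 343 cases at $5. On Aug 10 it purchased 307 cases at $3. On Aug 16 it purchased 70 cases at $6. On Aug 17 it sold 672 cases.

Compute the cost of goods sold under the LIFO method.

Aug 17, 672 sold [LIFO — newest first]: 70 @ $6 + 307 @ $3 + 295 @ $5 = $2,816
Ending inventory: 166 @ $8 + 48 @ $5 = $1,568

COGS = $2,816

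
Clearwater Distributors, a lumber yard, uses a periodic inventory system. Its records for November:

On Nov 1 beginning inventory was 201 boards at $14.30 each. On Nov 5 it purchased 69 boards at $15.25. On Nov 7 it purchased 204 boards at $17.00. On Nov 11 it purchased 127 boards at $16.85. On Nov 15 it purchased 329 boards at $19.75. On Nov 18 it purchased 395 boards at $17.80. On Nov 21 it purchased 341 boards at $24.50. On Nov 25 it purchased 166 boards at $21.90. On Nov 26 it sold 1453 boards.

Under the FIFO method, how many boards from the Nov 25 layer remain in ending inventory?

166

Nov 26, 1453 sold [FIFO — oldest first]: 201 @ $14.30 + 69 @ $15.25 + 204 @ $17.00 + 127 @ $16.85 + 329 @ $19.75 + 395 @ $17.80 + 128 @ $24.50 = $26,199.25
Ending inventory: 213 @ $24.50 + 166 @ $21.90 = $8,853.90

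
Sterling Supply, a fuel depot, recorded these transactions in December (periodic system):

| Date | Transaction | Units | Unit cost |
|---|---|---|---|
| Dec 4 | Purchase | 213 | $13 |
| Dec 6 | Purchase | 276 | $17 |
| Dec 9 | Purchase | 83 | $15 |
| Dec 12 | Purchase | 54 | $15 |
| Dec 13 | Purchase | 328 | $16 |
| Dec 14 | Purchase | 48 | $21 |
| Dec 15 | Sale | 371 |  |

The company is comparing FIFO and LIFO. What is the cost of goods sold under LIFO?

COGS = $6,176

FIFO COGS: 213 @ $13 + 158 @ $17 = $5,455
LIFO COGS: 48 @ $21 + 323 @ $16 = $6,176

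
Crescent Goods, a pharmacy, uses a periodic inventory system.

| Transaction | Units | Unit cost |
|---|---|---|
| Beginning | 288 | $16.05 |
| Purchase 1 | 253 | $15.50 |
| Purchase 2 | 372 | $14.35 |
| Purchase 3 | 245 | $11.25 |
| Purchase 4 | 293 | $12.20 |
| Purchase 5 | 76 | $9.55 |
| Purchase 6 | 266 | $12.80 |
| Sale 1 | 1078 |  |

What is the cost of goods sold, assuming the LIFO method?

COGS = $13,302.75

Sale 1 (1078) [LIFO — newest first]: 266 @ $12.80 + 76 @ $9.55 + 293 @ $12.20 + 245 @ $11.25 + 198 @ $14.35 = $13,302.75
Ending inventory: 288 @ $16.05 + 253 @ $15.50 + 174 @ $14.35 = $11,040.80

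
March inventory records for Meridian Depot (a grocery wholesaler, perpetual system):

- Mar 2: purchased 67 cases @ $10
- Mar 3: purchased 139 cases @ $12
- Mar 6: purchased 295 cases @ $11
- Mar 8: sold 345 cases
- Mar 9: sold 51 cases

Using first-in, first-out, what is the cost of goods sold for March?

COGS = $4,428

Mar 8, 345 sold [FIFO — oldest first]: 67 @ $10 + 139 @ $12 + 139 @ $11 = $3,867
Mar 9, 51 sold [FIFO — oldest first]: 51 @ $11 = $561
Total COGS = $3,867 + $561 = $4,428
Ending inventory: 105 @ $11 = $1,155
Check: goods available $5,583 = COGS $4,428 + ending $1,155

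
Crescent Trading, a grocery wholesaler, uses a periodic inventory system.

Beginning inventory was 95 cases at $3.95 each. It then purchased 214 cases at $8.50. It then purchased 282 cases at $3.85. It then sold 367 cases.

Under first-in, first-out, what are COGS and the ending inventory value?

COGS = $2,417.55; ending inventory = $862.40

Sale 1 (367) [FIFO — oldest first]: 95 @ $3.95 + 214 @ $8.50 + 58 @ $3.85 = $2,417.55
Ending inventory: 224 @ $3.85 = $862.40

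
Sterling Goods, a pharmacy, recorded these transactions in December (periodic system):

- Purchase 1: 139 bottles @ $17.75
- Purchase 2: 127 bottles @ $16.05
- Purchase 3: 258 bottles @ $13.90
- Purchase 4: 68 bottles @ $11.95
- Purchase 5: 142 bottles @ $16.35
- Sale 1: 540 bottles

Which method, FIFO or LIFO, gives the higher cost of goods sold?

FIFO

FIFO COGS: 139 @ $17.75 + 127 @ $16.05 + 258 @ $13.90 + 16 @ $11.95 = $8,283.00
LIFO COGS: 142 @ $16.35 + 68 @ $11.95 + 258 @ $13.90 + 72 @ $16.05 = $7,876.10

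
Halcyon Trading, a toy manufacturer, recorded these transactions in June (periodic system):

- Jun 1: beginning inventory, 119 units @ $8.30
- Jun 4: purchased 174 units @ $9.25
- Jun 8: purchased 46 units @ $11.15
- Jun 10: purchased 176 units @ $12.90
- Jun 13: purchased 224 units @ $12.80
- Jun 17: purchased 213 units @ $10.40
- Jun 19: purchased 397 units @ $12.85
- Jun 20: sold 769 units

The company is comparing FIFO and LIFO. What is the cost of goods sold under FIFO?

COGS = $8,559.70

FIFO COGS: 119 @ $8.30 + 174 @ $9.25 + 46 @ $11.15 + 176 @ $12.90 + 224 @ $12.80 + 30 @ $10.40 = $8,559.70
LIFO COGS: 397 @ $12.85 + 213 @ $10.40 + 159 @ $12.80 = $9,351.85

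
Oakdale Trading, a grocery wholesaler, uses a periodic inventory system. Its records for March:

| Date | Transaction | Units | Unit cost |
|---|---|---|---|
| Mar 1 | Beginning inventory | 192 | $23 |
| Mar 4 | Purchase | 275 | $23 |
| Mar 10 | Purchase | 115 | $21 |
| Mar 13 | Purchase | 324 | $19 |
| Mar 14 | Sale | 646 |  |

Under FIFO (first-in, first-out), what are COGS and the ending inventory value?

Mar 14, 646 sold [FIFO — oldest first]: 192 @ $23 + 275 @ $23 + 115 @ $21 + 64 @ $19 = $14,372
Ending inventory: 260 @ $19 = $4,940
Check: goods available $19,312 = COGS $14,372 + ending $4,940

COGS = $14,372; ending inventory = $4,940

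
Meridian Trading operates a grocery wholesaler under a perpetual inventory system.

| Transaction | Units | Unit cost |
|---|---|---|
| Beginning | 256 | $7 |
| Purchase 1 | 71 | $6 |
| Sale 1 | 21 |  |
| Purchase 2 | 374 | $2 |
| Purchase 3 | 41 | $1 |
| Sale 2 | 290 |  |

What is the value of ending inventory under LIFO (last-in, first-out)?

Ending inventory = $2,342

Sale 1 (21) [LIFO — newest first]: 21 @ $6 = $126
Sale 2 (290) [LIFO — newest first]: 41 @ $1 + 249 @ $2 = $539
Total COGS = $126 + $539 = $665
Ending inventory: 256 @ $7 + 50 @ $6 + 125 @ $2 = $2,342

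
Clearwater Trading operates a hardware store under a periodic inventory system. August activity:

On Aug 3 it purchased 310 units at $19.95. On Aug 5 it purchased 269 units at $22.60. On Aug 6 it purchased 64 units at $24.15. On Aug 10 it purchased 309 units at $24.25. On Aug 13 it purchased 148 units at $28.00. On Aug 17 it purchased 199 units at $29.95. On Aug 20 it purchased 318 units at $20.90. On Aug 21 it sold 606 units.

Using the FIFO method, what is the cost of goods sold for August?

Aug 21, 606 sold [FIFO — oldest first]: 310 @ $19.95 + 269 @ $22.60 + 27 @ $24.15 = $12,915.95
Ending inventory: 37 @ $24.15 + 309 @ $24.25 + 148 @ $28.00 + 199 @ $29.95 + 318 @ $20.90 = $25,137.05

COGS = $12,915.95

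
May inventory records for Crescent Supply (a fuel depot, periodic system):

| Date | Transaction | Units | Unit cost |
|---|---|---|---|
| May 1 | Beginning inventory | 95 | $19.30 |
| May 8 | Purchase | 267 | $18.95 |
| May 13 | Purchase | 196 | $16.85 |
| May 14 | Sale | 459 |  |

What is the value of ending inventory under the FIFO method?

May 14, 459 sold [FIFO — oldest first]: 95 @ $19.30 + 267 @ $18.95 + 97 @ $16.85 = $8,527.60
Ending inventory: 99 @ $16.85 = $1,668.15

Ending inventory = $1,668.15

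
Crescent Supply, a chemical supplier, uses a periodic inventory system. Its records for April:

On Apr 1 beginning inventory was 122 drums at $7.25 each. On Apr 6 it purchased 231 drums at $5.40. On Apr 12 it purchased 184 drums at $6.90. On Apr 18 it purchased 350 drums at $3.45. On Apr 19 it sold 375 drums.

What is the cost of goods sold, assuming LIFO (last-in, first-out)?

COGS = $1,380.00

Apr 19, 375 sold [LIFO — newest first]: 350 @ $3.45 + 25 @ $6.90 = $1,380.00
Ending inventory: 122 @ $7.25 + 231 @ $5.40 + 159 @ $6.90 = $3,229.00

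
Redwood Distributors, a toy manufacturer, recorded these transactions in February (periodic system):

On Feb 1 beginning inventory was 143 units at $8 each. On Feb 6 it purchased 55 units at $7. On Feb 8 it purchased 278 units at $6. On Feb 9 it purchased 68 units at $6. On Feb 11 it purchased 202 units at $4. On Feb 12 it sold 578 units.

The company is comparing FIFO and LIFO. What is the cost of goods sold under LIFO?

FIFO COGS: 143 @ $8 + 55 @ $7 + 278 @ $6 + 68 @ $6 + 34 @ $4 = $3,741
LIFO COGS: 202 @ $4 + 68 @ $6 + 278 @ $6 + 30 @ $7 = $3,094

COGS = $3,094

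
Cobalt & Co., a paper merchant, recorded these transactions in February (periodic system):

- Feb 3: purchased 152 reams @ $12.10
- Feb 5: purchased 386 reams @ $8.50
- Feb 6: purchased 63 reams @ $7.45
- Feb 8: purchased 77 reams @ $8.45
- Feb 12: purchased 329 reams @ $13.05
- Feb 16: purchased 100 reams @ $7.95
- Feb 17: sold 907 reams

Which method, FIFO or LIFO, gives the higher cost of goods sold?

FIFO

FIFO COGS: 152 @ $12.10 + 386 @ $8.50 + 63 @ $7.45 + 77 @ $8.45 + 229 @ $13.05 = $9,228.65
LIFO COGS: 100 @ $7.95 + 329 @ $13.05 + 77 @ $8.45 + 63 @ $7.45 + 338 @ $8.50 = $9,081.45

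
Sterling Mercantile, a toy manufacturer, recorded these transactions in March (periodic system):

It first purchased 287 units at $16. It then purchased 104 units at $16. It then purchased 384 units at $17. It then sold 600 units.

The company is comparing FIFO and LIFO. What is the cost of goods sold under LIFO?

COGS = $9,984

FIFO COGS: 287 @ $16 + 104 @ $16 + 209 @ $17 = $9,809
LIFO COGS: 384 @ $17 + 104 @ $16 + 112 @ $16 = $9,984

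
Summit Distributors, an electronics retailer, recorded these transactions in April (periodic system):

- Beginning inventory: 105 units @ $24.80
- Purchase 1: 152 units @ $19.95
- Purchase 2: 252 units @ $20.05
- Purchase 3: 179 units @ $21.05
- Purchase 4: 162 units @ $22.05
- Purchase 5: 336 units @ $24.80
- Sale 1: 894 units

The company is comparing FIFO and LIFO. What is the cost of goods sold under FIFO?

COGS = $19,120.25

FIFO COGS: 105 @ $24.80 + 152 @ $19.95 + 252 @ $20.05 + 179 @ $21.05 + 162 @ $22.05 + 44 @ $24.80 = $19,120.25
LIFO COGS: 336 @ $24.80 + 162 @ $22.05 + 179 @ $21.05 + 217 @ $20.05 = $20,023.70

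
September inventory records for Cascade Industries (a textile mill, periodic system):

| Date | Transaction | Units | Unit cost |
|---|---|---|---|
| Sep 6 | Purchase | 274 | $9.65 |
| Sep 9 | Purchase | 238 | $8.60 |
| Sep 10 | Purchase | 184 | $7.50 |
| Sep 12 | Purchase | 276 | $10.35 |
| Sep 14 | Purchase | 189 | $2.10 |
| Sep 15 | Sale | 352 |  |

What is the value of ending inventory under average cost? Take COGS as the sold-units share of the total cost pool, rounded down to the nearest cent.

Ending inventory = $6,497.37

Sep 15, sell 352: 352/1161 × $9,324.40 → $2,827.03
Ending inventory (cost pool remaining) = $6,497.37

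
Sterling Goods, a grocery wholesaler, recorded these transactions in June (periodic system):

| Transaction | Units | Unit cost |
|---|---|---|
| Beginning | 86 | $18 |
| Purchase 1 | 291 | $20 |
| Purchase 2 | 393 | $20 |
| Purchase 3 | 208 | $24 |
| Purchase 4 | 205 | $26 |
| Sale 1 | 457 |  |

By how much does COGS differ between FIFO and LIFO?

FIFO COGS: 86 @ $18 + 291 @ $20 + 80 @ $20 = $8,968
LIFO COGS: 205 @ $26 + 208 @ $24 + 44 @ $20 = $11,202
Difference = |$8,968 − $11,202| = $2,234

$2,234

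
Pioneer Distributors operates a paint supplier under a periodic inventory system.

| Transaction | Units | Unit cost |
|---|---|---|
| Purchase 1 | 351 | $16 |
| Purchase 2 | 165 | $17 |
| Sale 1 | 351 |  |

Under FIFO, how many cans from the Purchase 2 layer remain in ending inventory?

Sale 1 (351) [FIFO — oldest first]: 351 @ $16 = $5,616
Ending inventory: 165 @ $17 = $2,805
Check: goods available $8,421 = COGS $5,616 + ending $2,805

165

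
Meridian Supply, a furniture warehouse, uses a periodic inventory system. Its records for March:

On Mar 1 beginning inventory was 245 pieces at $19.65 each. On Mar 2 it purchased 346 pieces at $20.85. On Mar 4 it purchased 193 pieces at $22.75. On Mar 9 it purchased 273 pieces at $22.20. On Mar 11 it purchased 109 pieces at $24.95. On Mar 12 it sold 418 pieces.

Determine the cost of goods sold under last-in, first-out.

COGS = $9,599.15

Mar 12, 418 sold [LIFO — newest first]: 109 @ $24.95 + 273 @ $22.20 + 36 @ $22.75 = $9,599.15
Ending inventory: 245 @ $19.65 + 346 @ $20.85 + 157 @ $22.75 = $15,600.10
Check: goods available $25,199.25 = COGS $9,599.15 + ending $15,600.10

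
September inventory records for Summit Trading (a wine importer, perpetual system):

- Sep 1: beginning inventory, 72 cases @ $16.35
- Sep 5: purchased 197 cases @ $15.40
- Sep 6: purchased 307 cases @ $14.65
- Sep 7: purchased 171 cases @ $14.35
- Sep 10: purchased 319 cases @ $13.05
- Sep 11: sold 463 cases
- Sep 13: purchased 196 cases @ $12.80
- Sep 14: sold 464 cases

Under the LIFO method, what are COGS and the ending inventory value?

Sep 11, 463 sold [LIFO — newest first]: 319 @ $13.05 + 144 @ $14.35 = $6,229.35
Sep 14, 464 sold [LIFO — newest first]: 196 @ $12.80 + 27 @ $14.35 + 241 @ $14.65 = $6,426.90
Total COGS = $6,229.35 + $6,426.90 = $12,656.25
Ending inventory: 72 @ $16.35 + 197 @ $15.40 + 66 @ $14.65 = $5,177.90
Check: goods available $17,834.15 = COGS $12,656.25 + ending $5,177.90

COGS = $12,656.25; ending inventory = $5,177.90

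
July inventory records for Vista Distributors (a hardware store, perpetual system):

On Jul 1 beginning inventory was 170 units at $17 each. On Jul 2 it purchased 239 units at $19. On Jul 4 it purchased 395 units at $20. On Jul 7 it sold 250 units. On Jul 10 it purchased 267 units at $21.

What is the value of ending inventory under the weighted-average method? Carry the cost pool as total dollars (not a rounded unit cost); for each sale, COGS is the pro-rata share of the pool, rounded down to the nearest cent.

Ending inventory = $16,170.90

After Jul 1: 170 on hand, pool $2,890.00 (≈ $17.0000 each)
After Jul 2: 409 on hand, pool $7,431.00 (≈ $18.1687 each)
After Jul 4: 804 on hand, pool $15,331.00 (≈ $19.0684 each)
Jul 7, sell 250: 250/804 × $15,331.00 → $4,767.10
After Jul 10: 821 on hand, pool $16,170.90 (≈ $19.6966 each)
Ending inventory (cost pool remaining) = $16,170.90
Check: goods available $20,938.00 = COGS $4,767.10 + ending $16,170.90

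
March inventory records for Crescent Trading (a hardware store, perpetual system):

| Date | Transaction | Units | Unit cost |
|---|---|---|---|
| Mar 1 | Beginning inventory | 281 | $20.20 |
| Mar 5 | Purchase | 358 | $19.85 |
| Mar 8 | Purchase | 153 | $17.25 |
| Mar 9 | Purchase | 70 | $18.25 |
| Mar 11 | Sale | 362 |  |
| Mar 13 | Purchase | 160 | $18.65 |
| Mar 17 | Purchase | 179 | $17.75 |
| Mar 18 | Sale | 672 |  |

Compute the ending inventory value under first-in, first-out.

Ending inventory = $2,964.25

Mar 11, 362 sold [FIFO — oldest first]: 281 @ $20.20 + 81 @ $19.85 = $7,284.05
Mar 18, 672 sold [FIFO — oldest first]: 277 @ $19.85 + 153 @ $17.25 + 70 @ $18.25 + 160 @ $18.65 + 12 @ $17.75 = $12,612.20
Total COGS = $7,284.05 + $12,612.20 = $19,896.25
Ending inventory: 167 @ $17.75 = $2,964.25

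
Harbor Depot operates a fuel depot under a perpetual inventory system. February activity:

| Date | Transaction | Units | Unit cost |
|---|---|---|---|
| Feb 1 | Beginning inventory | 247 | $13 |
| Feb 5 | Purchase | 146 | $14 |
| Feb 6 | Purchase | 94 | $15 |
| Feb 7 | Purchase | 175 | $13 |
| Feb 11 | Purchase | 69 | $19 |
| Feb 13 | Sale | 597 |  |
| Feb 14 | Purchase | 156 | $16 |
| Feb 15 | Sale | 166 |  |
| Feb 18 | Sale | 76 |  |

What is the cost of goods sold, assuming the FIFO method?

COGS = $11,979

Feb 13, 597 sold [FIFO — oldest first]: 247 @ $13 + 146 @ $14 + 94 @ $15 + 110 @ $13 = $8,095
Feb 15, 166 sold [FIFO — oldest first]: 65 @ $13 + 69 @ $19 + 32 @ $16 = $2,668
Feb 18, 76 sold [FIFO — oldest first]: 76 @ $16 = $1,216
Total COGS = $8,095 + $2,668 + $1,216 = $11,979
Ending inventory: 48 @ $16 = $768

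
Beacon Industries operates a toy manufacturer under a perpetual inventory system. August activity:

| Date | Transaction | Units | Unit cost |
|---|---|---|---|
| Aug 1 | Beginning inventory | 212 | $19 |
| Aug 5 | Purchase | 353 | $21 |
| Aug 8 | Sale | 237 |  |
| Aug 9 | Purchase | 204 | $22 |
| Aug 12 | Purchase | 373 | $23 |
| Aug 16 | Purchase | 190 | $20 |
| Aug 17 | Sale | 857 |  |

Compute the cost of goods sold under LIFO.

Aug 8, 237 sold [LIFO — newest first]: 237 @ $21 = $4,977
Aug 17, 857 sold [LIFO — newest first]: 190 @ $20 + 373 @ $23 + 204 @ $22 + 90 @ $21 = $18,757
Total COGS = $4,977 + $18,757 = $23,734
Ending inventory: 212 @ $19 + 26 @ $21 = $4,574
Check: goods available $28,308 = COGS $23,734 + ending $4,574

COGS = $23,734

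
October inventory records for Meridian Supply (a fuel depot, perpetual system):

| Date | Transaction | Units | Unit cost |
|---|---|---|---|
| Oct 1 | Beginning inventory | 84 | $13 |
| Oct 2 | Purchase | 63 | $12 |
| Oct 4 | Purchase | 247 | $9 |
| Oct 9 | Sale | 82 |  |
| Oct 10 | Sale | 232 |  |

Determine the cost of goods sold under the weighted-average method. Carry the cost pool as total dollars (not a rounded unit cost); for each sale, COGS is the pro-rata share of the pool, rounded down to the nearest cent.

COGS = $3,244.40

After Oct 1: 84 on hand, pool $1,092.00 (≈ $13.0000 each)
After Oct 2: 147 on hand, pool $1,848.00 (≈ $12.5714 each)
After Oct 4: 394 on hand, pool $4,071.00 (≈ $10.3325 each)
Oct 9, sell 82: 82/394 × $4,071.00 → $847.26
Oct 10, sell 232: 232/312 × $3,223.74 → $2,397.14
Total COGS = $847.26 + $2,397.14 = $3,244.40
Ending inventory (cost pool remaining) = $826.60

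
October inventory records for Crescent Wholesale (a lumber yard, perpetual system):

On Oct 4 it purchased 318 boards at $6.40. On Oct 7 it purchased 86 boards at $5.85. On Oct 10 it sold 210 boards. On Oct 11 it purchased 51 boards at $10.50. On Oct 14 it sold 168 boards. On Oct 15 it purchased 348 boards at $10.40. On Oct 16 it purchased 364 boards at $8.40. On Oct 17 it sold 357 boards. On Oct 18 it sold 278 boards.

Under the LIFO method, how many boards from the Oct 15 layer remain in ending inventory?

77

Oct 10, 210 sold [LIFO — newest first]: 86 @ $5.85 + 124 @ $6.40 = $1,296.70
Oct 14, 168 sold [LIFO — newest first]: 51 @ $10.50 + 117 @ $6.40 = $1,284.30
Oct 17, 357 sold [LIFO — newest first]: 357 @ $8.40 = $2,998.80
Oct 18, 278 sold [LIFO — newest first]: 7 @ $8.40 + 271 @ $10.40 = $2,877.20
Total COGS = $1,296.70 + $1,284.30 + $2,998.80 + $2,877.20 = $8,457.00
Ending inventory: 77 @ $6.40 + 77 @ $10.40 = $1,293.60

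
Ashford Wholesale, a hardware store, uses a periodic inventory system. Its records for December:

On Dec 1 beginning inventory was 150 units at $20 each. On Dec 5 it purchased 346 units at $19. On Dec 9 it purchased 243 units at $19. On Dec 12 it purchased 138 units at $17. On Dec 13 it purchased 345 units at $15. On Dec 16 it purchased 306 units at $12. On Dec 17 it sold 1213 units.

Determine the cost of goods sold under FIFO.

COGS = $21,577

Dec 17, 1213 sold [FIFO — oldest first]: 150 @ $20 + 346 @ $19 + 243 @ $19 + 138 @ $17 + 336 @ $15 = $21,577
Ending inventory: 9 @ $15 + 306 @ $12 = $3,807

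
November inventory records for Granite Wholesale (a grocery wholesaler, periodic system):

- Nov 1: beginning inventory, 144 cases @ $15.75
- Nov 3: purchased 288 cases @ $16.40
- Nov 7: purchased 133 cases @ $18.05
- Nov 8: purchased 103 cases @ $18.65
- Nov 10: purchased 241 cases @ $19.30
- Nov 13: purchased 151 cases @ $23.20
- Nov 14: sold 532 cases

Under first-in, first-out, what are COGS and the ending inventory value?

COGS = $8,796.20; ending inventory = $10,671.10

Nov 14, 532 sold [FIFO — oldest first]: 144 @ $15.75 + 288 @ $16.40 + 100 @ $18.05 = $8,796.20
Ending inventory: 33 @ $18.05 + 103 @ $18.65 + 241 @ $19.30 + 151 @ $23.20 = $10,671.10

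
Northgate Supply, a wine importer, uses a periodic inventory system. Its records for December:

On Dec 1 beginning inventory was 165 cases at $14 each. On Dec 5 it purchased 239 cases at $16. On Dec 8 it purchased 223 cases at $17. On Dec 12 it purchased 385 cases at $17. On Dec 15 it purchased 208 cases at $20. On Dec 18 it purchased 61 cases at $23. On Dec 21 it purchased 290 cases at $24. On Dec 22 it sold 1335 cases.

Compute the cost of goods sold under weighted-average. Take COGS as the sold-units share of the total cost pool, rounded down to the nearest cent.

COGS = $24,637.59

Dec 22, sell 1335: 1335/1571 × $28,993.00 → $24,637.59
Ending inventory (cost pool remaining) = $4,355.41
Check: goods available $28,993.00 = COGS $24,637.59 + ending $4,355.41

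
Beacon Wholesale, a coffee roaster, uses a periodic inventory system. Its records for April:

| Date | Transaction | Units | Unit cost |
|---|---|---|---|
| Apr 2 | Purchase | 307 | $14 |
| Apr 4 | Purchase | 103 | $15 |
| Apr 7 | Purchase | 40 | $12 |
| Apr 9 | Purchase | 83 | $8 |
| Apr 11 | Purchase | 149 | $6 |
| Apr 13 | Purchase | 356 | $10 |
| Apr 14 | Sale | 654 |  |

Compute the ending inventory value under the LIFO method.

Apr 14, 654 sold [LIFO — newest first]: 356 @ $10 + 149 @ $6 + 83 @ $8 + 40 @ $12 + 26 @ $15 = $5,988
Ending inventory: 307 @ $14 + 77 @ $15 = $5,453
Check: goods available $11,441 = COGS $5,988 + ending $5,453

Ending inventory = $5,453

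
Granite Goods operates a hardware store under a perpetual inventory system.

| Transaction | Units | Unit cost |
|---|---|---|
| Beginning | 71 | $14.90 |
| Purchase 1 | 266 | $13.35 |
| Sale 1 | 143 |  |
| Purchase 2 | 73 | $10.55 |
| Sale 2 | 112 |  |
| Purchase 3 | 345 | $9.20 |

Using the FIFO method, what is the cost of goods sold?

Sale 1 (143) [FIFO — oldest first]: 71 @ $14.90 + 72 @ $13.35 = $2,019.10
Sale 2 (112) [FIFO — oldest first]: 112 @ $13.35 = $1,495.20
Total COGS = $2,019.10 + $1,495.20 = $3,514.30
Ending inventory: 82 @ $13.35 + 73 @ $10.55 + 345 @ $9.20 = $5,038.85

COGS = $3,514.30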